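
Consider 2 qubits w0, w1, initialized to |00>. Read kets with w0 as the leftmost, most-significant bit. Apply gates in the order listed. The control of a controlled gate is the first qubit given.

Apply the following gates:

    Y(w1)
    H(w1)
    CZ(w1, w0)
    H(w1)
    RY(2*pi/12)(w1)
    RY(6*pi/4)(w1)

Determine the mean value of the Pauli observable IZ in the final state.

The expectation value of IZ is -1/2.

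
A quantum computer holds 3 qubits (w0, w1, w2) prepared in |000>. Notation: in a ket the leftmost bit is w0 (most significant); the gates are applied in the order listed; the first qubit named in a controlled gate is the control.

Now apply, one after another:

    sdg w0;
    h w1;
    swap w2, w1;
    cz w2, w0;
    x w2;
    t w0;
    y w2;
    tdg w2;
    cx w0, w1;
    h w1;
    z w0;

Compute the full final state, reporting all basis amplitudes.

The resulting statevector has amplitude -I/2 on |000>, exp(I*pi/4)/2 on |001>, -I/2 on |010>, exp(I*pi/4)/2 on |011>, 0 on |100>, 0 on |101>, 0 on |110>, 0 on |111>.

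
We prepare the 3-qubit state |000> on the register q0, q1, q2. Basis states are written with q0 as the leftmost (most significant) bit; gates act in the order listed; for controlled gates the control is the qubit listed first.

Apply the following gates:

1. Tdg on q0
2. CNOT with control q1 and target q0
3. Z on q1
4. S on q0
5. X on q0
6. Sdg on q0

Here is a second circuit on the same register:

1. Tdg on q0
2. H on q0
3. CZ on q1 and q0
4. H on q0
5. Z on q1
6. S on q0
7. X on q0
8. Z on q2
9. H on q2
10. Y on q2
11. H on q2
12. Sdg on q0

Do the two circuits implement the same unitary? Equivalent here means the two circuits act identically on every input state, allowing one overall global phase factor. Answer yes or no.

No, they are not equivalent — no single phase factor reconciles the two unitaries.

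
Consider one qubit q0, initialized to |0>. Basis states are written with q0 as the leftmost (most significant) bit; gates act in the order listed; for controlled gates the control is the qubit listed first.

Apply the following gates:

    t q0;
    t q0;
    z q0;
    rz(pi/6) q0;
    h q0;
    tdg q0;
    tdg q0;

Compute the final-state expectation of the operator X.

The observable X averages to 0.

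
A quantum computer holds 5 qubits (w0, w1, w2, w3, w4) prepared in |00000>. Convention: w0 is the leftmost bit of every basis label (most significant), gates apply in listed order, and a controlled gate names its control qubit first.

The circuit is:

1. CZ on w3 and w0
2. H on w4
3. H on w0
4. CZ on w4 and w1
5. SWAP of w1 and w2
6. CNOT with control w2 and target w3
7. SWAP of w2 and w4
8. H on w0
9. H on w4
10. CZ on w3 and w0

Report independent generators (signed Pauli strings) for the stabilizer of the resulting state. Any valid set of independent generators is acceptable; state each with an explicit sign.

One valid set of independent stabilizer generators is +IIXII, +IIIIX, +ZIIII, +IZIII, +IIIZI (any independent generating set of the same group is equally correct).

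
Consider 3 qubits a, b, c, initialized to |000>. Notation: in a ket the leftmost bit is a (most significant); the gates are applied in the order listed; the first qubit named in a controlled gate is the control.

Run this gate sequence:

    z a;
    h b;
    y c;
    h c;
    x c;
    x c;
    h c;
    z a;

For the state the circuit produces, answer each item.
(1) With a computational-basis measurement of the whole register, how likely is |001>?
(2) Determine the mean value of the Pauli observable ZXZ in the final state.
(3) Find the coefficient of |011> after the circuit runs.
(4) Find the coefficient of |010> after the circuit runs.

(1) The probability of measuring |001> is 1/2. Key observation: the block from step 4 through step 7 cancels to the identity and can be dropped.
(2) The expectation value of ZXZ is -1.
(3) |011> carries amplitude sqrt(2)*I/2 in the final state.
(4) The final state's coefficient on |010> equals 0.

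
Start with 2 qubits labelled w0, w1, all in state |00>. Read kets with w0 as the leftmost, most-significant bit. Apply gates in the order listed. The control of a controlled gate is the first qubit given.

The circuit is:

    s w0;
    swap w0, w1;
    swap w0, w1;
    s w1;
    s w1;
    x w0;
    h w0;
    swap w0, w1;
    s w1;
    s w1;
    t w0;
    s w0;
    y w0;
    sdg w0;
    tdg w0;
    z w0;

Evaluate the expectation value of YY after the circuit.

In the final state, YY has expectation 0. Key observation: gates 2-3 undo each other exactly, leaving only the rest of the circuit to track.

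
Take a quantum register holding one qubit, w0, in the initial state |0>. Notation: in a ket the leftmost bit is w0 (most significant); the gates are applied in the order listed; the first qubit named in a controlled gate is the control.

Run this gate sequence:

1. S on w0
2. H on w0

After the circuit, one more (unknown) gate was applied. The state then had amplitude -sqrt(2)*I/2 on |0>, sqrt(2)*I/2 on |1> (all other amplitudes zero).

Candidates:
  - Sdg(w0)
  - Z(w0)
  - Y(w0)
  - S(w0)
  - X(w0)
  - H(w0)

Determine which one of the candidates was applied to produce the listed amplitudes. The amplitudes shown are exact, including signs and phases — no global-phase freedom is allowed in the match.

It was Y(w0) that produced the state shown.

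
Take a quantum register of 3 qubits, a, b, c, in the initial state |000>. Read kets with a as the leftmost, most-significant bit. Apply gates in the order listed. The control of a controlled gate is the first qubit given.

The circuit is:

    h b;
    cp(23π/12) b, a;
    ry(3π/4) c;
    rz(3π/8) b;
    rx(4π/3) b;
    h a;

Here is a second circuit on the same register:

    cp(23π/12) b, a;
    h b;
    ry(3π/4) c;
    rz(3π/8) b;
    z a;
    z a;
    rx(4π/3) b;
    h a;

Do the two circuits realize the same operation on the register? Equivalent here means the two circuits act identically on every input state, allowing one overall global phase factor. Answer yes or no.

No, they are not equivalent — no single phase factor reconciles the two unitaries.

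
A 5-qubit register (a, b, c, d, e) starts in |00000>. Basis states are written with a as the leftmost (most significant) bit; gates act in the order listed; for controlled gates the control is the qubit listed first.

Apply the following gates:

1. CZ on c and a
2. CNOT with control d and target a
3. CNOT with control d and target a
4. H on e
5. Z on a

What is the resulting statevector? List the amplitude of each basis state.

The final amplitudes are sqrt(2)/2 on |00000>, sqrt(2)/2 on |00001>, and 0 on every other basis state. Key observation: the block from step 2 through step 3 cancels to the identity and can be dropped.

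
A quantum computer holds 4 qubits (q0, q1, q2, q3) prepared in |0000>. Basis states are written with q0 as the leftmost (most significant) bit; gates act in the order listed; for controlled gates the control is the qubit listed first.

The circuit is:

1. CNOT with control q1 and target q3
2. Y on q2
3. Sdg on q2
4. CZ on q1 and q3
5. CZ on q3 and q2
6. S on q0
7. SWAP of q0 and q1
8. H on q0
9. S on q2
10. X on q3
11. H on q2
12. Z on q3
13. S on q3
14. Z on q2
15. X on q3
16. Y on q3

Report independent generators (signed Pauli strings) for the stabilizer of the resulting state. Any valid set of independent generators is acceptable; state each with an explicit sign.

The stabilizer group can be generated by +XIII, +IIXI, +IZII, -IIIZ, among other valid generating sets.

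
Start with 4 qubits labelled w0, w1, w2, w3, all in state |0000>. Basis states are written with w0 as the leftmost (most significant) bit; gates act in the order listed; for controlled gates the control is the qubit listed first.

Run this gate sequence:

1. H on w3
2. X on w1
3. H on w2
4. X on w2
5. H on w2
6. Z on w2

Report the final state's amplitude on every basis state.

After the circuit, the state carries amplitude sqrt(2)/2 on |0100>, sqrt(2)/2 on |0101>, and 0 on every other basis state.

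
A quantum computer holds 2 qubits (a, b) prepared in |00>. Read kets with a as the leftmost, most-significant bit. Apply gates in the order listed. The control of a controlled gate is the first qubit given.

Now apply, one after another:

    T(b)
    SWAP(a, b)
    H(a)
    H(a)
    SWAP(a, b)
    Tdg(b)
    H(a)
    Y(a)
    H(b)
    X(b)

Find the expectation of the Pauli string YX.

In the final state, YX has expectation 0.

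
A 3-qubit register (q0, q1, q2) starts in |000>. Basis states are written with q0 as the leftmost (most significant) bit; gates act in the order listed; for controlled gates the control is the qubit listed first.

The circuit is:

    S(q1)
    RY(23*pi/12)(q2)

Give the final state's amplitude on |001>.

|001> carries amplitude -sqrt(6 - 3*sqrt(2))/4 + sqrt(sqrt(2) + 2)/4 in the final state.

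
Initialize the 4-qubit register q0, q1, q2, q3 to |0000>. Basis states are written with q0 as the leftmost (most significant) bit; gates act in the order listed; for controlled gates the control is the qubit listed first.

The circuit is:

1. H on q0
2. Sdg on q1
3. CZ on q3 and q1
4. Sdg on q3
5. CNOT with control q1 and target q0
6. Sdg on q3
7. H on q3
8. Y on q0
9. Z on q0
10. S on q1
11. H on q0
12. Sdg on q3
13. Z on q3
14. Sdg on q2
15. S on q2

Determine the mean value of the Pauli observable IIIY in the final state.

In the final state, IIIY has expectation 1.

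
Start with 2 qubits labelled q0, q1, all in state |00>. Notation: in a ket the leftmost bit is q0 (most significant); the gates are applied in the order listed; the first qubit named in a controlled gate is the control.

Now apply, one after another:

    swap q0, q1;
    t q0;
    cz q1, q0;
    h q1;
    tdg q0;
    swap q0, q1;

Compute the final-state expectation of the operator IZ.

The expectation value of IZ is 1.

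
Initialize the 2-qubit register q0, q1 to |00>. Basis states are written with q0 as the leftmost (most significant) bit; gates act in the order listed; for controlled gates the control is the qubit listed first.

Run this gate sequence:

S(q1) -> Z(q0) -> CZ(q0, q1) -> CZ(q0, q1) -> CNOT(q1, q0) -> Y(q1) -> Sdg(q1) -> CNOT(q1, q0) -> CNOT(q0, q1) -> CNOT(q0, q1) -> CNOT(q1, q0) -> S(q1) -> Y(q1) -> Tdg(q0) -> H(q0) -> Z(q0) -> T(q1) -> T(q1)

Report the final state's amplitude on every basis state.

The resulting statevector has amplitude sqrt(2)/2 on |00>, 0 on |01>, -sqrt(2)/2 on |10>, 0 on |11>. Key observation: gates 6-13 undo each other exactly, leaving only the rest of the circuit to track.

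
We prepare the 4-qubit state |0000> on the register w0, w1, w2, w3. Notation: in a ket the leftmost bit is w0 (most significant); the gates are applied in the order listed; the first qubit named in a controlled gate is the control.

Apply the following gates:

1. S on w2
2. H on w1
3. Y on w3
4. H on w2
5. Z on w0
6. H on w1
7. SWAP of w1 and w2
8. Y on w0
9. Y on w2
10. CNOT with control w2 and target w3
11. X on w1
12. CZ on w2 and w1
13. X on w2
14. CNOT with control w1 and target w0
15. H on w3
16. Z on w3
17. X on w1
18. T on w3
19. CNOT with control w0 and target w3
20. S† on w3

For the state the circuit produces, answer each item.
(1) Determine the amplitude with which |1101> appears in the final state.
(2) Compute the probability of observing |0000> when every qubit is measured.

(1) The amplitude on |1101> is -1/2.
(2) Outcome |0000> occurs with probability 1/4.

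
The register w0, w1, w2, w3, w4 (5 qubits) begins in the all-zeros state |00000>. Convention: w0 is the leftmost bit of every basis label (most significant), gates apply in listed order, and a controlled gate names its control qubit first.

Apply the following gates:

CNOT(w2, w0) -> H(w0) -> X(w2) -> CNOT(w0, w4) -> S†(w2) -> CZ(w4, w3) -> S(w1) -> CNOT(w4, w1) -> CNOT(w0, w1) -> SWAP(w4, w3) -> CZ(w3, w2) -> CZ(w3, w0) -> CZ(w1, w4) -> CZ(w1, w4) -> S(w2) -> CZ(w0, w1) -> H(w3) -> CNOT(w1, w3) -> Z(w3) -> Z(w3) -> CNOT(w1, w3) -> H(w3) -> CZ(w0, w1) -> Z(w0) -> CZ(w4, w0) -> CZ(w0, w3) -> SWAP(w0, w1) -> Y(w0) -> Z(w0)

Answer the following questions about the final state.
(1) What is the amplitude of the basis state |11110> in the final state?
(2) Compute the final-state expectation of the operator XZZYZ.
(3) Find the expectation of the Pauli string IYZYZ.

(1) The amplitude on |11110> is -sqrt(2)*I/2. Key observation: gates 16-23 undo each other exactly, leaving only the rest of the circuit to track.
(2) In the final state, XZZYZ has expectation 0.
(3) The observable IYZYZ averages to 1.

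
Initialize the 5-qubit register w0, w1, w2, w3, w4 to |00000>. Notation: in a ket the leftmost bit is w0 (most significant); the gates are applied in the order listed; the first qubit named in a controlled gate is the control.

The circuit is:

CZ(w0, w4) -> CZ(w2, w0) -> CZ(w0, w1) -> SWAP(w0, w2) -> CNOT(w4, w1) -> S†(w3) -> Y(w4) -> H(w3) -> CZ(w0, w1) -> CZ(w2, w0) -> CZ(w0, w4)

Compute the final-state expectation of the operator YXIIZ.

The observable YXIIZ averages to 0.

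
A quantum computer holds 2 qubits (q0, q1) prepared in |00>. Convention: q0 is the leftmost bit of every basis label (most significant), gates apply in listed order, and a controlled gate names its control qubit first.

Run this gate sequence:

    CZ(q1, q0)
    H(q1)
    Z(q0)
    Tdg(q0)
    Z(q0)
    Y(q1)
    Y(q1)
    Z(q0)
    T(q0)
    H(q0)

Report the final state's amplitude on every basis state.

The resulting statevector has amplitude 1/2 on |00>, 1/2 on |01>, 1/2 on |10>, 1/2 on |11>. Key observation: the block from step 4 through step 9 cancels to the identity and can be dropped.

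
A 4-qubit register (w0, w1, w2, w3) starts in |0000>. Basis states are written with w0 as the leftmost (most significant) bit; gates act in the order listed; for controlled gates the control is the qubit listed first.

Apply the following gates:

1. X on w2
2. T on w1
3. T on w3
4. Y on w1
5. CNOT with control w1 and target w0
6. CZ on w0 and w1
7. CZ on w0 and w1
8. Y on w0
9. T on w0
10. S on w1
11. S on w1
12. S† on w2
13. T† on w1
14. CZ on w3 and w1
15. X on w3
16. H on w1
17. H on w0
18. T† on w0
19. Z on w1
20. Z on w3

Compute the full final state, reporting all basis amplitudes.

After the circuit, the state carries amplitude -exp(I*pi/4)/2 on |0011>, -exp(I*pi/4)/2 on |0111>, -1/2 on |1011>, -1/2 on |1111>, and 0 on every other basis state. Key observation: gates 6-7 undo each other exactly, leaving only the rest of the circuit to track.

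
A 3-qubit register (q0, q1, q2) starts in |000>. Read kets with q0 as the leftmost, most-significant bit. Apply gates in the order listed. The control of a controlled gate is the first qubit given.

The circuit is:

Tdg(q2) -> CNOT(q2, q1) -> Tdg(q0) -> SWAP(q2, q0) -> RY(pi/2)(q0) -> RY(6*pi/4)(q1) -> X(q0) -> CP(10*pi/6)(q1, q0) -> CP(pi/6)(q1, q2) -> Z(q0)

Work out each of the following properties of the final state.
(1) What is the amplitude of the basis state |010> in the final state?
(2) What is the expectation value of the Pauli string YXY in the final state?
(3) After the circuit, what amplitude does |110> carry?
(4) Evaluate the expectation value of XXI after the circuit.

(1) |010> carries amplitude 1/2 in the final state.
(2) The expectation value of YXY is 0.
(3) The amplitude on |110> is exp(2*I*pi/3)/2.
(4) The expectation value of XXI is 3/4.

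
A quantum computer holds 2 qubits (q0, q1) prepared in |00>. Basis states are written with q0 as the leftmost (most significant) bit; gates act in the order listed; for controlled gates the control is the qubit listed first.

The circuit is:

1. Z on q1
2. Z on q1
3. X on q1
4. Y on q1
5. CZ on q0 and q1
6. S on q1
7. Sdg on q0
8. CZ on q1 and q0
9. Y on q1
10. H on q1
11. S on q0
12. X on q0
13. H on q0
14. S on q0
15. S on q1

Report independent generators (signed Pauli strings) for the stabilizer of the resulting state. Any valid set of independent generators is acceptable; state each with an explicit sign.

The final state is stabilized by the group generated by -YI, -IY; other independent generating sets are equally valid.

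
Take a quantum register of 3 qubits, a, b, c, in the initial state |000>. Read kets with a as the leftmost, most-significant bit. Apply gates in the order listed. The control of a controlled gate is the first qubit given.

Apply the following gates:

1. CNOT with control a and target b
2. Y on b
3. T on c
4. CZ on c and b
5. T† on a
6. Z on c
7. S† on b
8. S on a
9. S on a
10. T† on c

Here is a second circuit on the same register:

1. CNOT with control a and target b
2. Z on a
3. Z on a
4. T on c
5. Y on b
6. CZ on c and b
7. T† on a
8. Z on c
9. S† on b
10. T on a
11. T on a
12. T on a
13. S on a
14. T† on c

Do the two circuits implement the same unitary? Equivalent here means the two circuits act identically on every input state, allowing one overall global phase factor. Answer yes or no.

No: there is an input state on which the two circuits produce genuinely different outputs (not merely differing by a phase).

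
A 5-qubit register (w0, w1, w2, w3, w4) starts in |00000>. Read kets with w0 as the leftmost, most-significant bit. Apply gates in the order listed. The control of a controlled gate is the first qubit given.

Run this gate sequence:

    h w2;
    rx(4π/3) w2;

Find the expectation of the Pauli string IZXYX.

The expectation value of IZXYX is 0.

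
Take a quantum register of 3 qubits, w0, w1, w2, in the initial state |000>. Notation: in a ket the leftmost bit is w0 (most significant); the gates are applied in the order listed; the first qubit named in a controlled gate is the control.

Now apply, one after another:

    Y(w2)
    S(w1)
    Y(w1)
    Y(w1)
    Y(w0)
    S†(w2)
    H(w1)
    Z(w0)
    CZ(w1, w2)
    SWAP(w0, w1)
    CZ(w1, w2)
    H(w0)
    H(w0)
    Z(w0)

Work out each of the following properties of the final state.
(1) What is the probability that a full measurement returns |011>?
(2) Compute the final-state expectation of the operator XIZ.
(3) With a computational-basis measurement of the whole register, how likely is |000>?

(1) Outcome |011> occurs with probability 1/2.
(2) In the final state, XIZ has expectation -1.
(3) The probability of measuring |000> is 0.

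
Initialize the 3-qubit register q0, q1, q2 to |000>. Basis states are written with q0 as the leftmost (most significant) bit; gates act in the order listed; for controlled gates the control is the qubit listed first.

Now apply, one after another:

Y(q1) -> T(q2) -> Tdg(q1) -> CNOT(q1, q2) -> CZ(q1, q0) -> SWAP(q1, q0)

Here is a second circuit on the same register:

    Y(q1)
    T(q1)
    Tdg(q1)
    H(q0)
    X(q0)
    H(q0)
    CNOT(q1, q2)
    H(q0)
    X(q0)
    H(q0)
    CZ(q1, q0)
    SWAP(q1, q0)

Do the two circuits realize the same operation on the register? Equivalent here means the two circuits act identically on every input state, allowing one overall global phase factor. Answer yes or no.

No: there is an input state on which the two circuits produce genuinely different outputs (not merely differing by a phase).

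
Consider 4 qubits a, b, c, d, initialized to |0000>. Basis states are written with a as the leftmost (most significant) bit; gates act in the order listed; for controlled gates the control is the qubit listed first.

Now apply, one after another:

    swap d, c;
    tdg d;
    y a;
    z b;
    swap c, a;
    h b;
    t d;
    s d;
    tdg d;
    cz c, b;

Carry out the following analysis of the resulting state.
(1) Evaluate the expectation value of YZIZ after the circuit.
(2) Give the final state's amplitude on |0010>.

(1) In the final state, YZIZ has expectation 0.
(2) The final state's coefficient on |0010> equals sqrt(2)*I/2.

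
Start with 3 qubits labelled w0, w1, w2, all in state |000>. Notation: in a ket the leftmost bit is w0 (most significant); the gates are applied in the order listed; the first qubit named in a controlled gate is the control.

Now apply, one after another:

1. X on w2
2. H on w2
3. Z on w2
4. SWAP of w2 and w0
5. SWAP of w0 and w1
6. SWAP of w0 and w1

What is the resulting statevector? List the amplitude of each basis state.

The resulting statevector has amplitude sqrt(2)/2 on |000>, sqrt(2)/2 on |100>, and 0 on every other basis state.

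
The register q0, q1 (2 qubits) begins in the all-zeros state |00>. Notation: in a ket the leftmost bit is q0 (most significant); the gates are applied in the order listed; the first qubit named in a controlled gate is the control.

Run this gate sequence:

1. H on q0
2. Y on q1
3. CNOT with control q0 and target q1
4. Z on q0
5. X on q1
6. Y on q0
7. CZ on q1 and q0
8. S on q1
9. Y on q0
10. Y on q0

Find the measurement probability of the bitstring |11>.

A full measurement returns |11> with probability 0.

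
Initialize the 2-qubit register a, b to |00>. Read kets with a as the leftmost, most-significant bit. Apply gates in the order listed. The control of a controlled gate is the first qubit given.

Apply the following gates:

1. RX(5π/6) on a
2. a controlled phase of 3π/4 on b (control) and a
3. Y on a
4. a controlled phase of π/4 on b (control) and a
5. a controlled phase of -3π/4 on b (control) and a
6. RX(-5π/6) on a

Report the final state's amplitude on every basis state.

After the circuit, the state carries amplitude -1/2 on |00>, 0 on |01>, -sqrt(3)*I/2 on |10>, 0 on |11>.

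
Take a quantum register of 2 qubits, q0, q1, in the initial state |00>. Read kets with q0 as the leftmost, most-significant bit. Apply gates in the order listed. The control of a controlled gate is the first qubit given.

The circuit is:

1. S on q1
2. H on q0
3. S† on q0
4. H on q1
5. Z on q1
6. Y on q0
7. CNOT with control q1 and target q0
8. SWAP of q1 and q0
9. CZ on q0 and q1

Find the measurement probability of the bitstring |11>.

A full measurement returns |11> with probability 1/4.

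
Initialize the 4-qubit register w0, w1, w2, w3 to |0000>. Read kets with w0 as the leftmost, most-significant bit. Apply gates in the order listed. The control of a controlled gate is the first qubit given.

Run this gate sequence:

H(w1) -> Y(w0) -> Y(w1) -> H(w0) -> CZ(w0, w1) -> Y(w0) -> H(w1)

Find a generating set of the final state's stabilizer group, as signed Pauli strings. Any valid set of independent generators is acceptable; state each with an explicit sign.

The final state is stabilized by the group generated by +XXII, +ZZII, +IIZI, +IIIZ; other independent generating sets are equally valid.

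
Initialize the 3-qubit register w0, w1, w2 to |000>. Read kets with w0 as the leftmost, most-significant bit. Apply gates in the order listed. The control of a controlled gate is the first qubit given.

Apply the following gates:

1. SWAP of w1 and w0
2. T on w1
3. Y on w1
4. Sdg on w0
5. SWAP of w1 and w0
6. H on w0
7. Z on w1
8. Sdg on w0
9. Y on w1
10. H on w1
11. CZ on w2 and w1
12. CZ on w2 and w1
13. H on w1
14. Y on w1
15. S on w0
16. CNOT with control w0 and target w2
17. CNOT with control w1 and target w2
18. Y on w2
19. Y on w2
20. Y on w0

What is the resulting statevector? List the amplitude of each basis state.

The resulting statevector has amplitude -sqrt(2)/2 on |001>, -sqrt(2)/2 on |100>, and 0 on every other basis state.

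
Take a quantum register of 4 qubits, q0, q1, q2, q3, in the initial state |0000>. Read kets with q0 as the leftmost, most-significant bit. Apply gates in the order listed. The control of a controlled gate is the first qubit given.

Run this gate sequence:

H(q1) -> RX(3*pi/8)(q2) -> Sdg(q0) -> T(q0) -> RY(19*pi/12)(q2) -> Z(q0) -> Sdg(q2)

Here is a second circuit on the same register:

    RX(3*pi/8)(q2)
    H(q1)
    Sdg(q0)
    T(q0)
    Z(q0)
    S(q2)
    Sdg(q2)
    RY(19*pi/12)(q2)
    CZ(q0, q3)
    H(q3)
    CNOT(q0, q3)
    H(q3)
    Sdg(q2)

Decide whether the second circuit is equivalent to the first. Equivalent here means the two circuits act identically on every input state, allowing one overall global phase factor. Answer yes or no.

Yes: on every input state the two circuits agree up to one overall phase factor.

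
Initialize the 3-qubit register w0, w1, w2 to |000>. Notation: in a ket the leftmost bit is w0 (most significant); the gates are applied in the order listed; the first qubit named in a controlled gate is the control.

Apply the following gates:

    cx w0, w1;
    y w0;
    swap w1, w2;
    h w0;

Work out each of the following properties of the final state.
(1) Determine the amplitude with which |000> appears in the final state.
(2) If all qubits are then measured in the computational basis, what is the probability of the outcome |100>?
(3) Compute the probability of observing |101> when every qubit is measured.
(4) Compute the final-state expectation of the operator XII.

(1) |000> carries amplitude sqrt(2)*I/2 in the final state.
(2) The probability of measuring |100> is 1/2.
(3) A full measurement returns |101> with probability 0.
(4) In the final state, XII has expectation -1.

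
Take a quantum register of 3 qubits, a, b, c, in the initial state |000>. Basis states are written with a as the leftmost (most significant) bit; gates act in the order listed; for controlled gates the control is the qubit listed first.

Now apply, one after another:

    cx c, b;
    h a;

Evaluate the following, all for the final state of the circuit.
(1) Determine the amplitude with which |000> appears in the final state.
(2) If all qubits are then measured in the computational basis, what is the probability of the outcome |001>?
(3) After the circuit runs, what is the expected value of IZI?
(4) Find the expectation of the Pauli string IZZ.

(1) The final state's coefficient on |000> equals sqrt(2)/2.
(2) The probability of measuring |001> is 0.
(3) The observable IZI averages to 1.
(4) In the final state, IZZ has expectation 1.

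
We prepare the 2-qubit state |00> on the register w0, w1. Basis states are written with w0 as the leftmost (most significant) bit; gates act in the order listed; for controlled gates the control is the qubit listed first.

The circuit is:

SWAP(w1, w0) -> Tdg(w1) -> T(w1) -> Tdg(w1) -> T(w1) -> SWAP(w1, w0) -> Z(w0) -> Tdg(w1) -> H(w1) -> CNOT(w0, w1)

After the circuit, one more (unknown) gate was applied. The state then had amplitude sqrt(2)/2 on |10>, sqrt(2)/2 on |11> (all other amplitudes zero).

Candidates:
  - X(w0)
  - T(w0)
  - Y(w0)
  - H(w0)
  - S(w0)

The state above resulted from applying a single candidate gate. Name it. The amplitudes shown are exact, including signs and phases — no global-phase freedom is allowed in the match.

It was X(w0) that produced the state shown. Key observation: the block from step 1 through step 6 cancels to the identity and can be dropped.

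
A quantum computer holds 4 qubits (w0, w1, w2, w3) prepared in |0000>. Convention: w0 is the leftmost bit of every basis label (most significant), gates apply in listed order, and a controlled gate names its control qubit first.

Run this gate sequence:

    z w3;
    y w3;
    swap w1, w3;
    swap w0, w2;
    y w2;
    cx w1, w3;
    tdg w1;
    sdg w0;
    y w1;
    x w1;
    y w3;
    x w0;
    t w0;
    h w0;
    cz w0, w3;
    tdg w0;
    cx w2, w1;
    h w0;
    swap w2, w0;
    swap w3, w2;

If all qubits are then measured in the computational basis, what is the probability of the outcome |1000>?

Outcome |1000> occurs with probability 1/2 - sqrt(2)/4.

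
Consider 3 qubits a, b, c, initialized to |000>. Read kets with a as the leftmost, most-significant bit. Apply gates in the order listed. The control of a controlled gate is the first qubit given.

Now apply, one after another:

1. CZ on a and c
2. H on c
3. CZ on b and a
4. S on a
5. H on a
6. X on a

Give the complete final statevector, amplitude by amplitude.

After the circuit, the state carries amplitude 1/2 on |000>, 1/2 on |001>, 0 on |010>, 0 on |011>, 1/2 on |100>, 1/2 on |101>, 0 on |110>, 0 on |111>.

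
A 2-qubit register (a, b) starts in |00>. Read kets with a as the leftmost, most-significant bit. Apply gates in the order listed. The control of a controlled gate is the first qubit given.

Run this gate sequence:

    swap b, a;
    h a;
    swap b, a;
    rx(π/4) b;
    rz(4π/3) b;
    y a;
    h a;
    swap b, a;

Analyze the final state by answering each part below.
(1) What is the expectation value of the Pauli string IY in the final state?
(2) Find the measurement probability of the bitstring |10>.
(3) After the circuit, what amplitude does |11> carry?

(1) The observable IY averages to 0.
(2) A full measurement returns |10> with probability 1/4.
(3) |11> carries amplitude -sqrt(2 - sqrt(2))*exp(2*I*pi/3)/4 + sqrt(sqrt(2) + 2)*exp(I*pi/6)/4 in the final state.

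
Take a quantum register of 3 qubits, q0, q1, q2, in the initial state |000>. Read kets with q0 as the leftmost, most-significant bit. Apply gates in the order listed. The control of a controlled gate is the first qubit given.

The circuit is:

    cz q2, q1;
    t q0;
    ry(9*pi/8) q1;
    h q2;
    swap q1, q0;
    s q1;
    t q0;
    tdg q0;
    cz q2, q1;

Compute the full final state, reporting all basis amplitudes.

The final amplitudes are -sqrt(2)*sin(pi/16)/2 on |000>, -sqrt(2)*sin(pi/16)/2 on |001>, 0 on |010>, 0 on |011>, sqrt(2)*cos(pi/16)/2 on |100>, sqrt(2)*cos(pi/16)/2 on |101>, 0 on |110>, 0 on |111>.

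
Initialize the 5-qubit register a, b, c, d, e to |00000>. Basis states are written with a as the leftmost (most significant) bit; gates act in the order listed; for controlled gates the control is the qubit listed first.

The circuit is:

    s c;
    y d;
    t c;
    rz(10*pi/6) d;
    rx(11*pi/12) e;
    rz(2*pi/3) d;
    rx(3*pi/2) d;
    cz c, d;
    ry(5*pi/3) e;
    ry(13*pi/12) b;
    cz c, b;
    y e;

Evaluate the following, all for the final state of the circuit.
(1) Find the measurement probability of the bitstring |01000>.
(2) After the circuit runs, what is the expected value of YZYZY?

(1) The probability of measuring |01000> is sqrt(3)/64 + 3*sqrt(2)/64 + 3*sqrt(6)/64 + 5/32.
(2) The expectation value of YZYZY is 0.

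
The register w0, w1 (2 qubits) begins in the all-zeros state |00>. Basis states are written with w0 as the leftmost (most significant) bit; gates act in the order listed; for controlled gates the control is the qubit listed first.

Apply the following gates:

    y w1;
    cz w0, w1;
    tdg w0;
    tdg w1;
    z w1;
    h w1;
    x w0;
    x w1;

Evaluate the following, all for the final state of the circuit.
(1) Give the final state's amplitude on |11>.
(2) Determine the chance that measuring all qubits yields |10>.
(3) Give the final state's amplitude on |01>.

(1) The final state's coefficient on |11> equals -sqrt(2)*exp(I*pi/4)/2.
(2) Outcome |10> occurs with probability 1/2.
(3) The amplitude on |01> is 0.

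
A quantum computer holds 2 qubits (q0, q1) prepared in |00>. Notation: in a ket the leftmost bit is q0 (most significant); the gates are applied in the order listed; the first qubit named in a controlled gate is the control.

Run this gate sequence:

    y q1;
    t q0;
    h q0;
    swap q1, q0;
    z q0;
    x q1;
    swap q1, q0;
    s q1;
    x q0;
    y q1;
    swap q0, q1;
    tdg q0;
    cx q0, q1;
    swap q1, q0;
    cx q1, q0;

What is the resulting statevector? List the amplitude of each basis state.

After the circuit, the state carries amplitude -sqrt(2)*I/2 on |00>, 0 on |01>, -sqrt(2)*I/2 on |10>, 0 on |11>.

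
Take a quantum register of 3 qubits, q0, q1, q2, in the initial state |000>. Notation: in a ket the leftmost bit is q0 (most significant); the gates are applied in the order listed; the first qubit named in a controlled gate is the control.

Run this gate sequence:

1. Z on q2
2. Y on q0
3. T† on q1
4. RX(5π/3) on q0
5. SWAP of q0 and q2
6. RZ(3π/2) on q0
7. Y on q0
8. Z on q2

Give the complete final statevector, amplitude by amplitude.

The resulting statevector has amplitude -exp(3*I*pi/4)/2 on |100>, sqrt(3)*exp(I*pi/4)/2 on |101>, and 0 on every other basis state.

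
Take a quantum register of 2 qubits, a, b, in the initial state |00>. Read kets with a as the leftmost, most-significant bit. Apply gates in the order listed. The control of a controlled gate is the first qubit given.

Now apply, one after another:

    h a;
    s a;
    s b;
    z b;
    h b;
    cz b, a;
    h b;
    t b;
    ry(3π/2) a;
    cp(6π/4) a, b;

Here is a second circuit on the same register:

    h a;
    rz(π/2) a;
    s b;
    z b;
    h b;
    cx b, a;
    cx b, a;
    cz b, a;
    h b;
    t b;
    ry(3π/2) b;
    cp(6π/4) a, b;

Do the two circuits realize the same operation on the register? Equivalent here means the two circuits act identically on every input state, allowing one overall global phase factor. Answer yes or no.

No: there is an input state on which the two circuits produce genuinely different outputs (not merely differing by a phase).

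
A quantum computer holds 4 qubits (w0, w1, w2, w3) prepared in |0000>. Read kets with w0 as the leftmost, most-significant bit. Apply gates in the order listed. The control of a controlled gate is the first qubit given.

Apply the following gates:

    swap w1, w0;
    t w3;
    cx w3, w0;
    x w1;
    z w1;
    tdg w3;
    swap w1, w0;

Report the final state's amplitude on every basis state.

The final amplitudes are -1 on |1000>, and 0 on every other basis state.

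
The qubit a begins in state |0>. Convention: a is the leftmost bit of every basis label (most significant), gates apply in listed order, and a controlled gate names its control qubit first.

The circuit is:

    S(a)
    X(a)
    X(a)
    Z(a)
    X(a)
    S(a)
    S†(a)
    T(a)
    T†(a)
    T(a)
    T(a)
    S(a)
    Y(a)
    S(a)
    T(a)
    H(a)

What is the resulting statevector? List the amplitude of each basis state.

The resulting statevector has amplitude sqrt(2)*I/2 on |0>, sqrt(2)*I/2 on |1>.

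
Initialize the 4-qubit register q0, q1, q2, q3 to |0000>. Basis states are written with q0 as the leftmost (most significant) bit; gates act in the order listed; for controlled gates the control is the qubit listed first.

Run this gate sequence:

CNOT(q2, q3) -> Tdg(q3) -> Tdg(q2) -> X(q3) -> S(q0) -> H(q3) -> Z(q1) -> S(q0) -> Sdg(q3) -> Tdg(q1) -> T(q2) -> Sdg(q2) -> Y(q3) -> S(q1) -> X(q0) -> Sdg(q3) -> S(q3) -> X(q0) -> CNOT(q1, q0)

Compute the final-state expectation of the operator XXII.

In the final state, XXII has expectation 0. Key observation: the block from step 15 through step 18 cancels to the identity and can be dropped.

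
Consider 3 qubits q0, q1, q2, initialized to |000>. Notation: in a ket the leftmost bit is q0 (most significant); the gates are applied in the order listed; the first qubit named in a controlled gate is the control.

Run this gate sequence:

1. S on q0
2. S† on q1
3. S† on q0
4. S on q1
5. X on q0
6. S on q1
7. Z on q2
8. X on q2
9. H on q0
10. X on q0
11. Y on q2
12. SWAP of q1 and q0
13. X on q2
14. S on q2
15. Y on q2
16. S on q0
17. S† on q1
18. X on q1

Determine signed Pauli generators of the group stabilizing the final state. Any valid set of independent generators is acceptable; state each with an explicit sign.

One valid set of independent stabilizer generators is -IYI, +ZII, +IIZ (any independent generating set of the same group is equally correct).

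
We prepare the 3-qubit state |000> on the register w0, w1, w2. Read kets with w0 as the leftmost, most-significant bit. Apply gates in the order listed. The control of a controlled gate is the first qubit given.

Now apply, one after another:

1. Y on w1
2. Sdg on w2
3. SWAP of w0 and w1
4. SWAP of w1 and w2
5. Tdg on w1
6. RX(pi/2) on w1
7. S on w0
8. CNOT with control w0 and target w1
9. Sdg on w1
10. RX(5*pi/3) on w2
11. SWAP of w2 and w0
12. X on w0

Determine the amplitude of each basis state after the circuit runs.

The final amplitudes are 0 on |000>, sqrt(2)/4 on |001>, 0 on |010>, sqrt(2)/4 on |011>, 0 on |100>, -sqrt(6)*I/4 on |101>, 0 on |110>, -sqrt(6)*I/4 on |111>.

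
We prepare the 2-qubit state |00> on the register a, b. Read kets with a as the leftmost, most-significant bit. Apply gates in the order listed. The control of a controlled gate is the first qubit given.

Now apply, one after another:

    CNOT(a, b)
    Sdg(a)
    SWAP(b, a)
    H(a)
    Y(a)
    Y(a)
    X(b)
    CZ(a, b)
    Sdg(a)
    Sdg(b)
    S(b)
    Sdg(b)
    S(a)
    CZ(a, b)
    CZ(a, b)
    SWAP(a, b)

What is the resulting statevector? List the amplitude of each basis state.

After the circuit, the state carries amplitude 0 on |00>, 0 on |01>, -sqrt(2)*I/2 on |10>, sqrt(2)*I/2 on |11>.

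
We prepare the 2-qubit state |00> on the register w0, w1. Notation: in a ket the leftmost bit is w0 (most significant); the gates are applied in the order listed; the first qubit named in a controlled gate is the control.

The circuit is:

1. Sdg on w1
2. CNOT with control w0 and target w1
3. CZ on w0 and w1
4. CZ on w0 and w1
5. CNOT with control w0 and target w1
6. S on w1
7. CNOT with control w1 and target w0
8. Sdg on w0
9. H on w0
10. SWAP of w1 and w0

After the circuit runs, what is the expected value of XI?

In the final state, XI has expectation 0. Key observation: gates 1-6 undo each other exactly, leaving only the rest of the circuit to track.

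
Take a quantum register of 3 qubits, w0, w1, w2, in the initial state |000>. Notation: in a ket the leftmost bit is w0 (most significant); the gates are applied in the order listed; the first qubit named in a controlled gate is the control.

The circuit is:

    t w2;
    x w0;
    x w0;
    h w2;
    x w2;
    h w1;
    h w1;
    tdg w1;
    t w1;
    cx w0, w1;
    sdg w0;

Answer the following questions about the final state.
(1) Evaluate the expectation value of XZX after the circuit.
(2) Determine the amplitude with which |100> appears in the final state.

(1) In the final state, XZX has expectation 0. Key observation: the block from step 6 through step 7 cancels to the identity and can be dropped.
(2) The final state's coefficient on |100> equals 0.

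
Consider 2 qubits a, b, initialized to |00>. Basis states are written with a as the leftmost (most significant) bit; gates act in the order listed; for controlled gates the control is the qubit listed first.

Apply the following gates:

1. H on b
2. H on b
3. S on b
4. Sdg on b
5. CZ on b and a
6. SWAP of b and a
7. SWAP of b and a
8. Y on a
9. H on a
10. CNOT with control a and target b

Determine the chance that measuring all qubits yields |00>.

The probability of measuring |00> is 1/2. Key observation: gates 1-2 undo each other exactly, leaving only the rest of the circuit to track.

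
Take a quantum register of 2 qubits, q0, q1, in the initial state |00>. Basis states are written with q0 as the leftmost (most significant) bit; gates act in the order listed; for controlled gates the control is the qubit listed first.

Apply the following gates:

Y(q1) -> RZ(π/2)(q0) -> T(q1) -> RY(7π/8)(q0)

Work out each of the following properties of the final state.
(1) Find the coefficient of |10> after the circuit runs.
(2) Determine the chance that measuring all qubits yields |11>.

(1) |10> carries amplitude 0 in the final state.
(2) Outcome |11> occurs with probability sin(7*pi/16)**2.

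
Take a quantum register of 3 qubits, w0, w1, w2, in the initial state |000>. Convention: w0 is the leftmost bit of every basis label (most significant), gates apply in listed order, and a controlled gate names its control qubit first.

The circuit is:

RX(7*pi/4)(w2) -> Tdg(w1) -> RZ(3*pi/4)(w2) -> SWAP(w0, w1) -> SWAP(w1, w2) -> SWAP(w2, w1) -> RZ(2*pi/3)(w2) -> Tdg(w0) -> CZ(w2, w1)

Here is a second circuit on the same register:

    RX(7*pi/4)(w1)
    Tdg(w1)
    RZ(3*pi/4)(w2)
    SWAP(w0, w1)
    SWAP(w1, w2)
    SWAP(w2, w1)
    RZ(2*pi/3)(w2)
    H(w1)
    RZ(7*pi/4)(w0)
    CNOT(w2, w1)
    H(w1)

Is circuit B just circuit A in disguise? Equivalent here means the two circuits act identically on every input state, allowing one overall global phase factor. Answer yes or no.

No — the two circuits implement different unitaries, even allowing a global phase.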